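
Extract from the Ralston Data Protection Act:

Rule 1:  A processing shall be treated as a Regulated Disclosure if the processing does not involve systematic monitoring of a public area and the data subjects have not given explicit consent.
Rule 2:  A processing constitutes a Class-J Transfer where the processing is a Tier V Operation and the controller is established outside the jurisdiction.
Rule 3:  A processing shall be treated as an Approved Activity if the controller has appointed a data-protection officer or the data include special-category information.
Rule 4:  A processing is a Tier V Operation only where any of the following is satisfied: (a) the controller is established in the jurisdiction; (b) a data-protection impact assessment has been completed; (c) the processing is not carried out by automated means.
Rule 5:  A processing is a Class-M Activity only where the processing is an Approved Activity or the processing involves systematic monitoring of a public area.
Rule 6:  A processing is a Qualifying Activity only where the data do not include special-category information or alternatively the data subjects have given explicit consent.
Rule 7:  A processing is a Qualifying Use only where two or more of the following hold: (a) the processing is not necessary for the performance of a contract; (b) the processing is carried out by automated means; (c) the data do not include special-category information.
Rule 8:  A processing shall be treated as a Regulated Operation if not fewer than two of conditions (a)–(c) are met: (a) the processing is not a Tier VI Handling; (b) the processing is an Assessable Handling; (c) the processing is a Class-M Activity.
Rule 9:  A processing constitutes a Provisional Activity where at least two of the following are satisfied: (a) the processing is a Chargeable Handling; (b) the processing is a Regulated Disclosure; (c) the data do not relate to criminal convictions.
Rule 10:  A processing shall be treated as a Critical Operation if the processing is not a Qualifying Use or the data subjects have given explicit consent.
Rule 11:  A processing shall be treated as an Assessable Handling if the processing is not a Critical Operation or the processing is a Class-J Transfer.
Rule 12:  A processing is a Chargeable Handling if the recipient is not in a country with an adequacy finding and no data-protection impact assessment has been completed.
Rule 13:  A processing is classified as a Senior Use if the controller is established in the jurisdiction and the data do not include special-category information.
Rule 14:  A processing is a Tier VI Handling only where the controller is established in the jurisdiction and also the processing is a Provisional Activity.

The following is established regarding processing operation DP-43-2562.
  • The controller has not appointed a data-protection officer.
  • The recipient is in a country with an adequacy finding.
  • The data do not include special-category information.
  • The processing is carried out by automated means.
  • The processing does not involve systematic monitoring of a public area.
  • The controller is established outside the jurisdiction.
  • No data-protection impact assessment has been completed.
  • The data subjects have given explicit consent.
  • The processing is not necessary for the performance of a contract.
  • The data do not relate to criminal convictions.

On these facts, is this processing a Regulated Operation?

rule 12 — Chargeable Handling: [the recipient is not in a country with an adequacy finding? no] AND [no data-protection impact assessment has been completed? yes] → not satisfied.
rule 1 — Regulated Disclosure: [the processing does not involve systematic monitoring of a public area? yes] AND [the data subjects have not given explicit consent? no] → not satisfied.
rule 9 — Provisional Activity: Chargeable Handling (rule 12)? no; Regulated Disclosure (rule 1)? no; the data do not relate to criminal convictions? yes — 1 of 3 hold (need ≥2) → not satisfied.
rule 14 — Tier VI Handling: [the controller is established in the jurisdiction? no] AND [Provisional Activity (rule 9)? no] → not satisfied.
rule 7 — Qualifying Use: the processing is not necessary for the performance of a contract? yes; the processing is carried out by automated means? yes; the data do not include special-category information? yes — 3 of 3 hold (need ≥2) → satisfied.
rule 10 — Critical Operation: [not a Qualifying Use (rule 7)? no] OR [the data subjects have given explicit consent? yes] → satisfied.
rule 4 — Tier V Operation: [the controller is established in the jurisdiction? no] OR [a data-protection impact assessment has been completed? no] OR [the processing is not carried out by automated means? no] → not satisfied.
rule 2 — Class-J Transfer: [Tier V Operation (rule 4)? no] AND [the controller is established outside the jurisdiction? yes] → not satisfied.
rule 11 — Assessable Handling: [not a Critical Operation (rule 10)? no] OR [Class-J Transfer (rule 2)? no] → not satisfied.
rule 3 — Approved Activity: [the controller has appointed a data-protection officer? no] OR [the data include special-category information? no] → not satisfied.
rule 5 — Class-M Activity: [Approved Activity (rule 3)? no] OR [the processing involves systematic monitoring of a public area? no] → not satisfied.
rule 8 — Regulated Operation: not a Tier VI Handling (rule 14)? yes; Assessable Handling (rule 11)? no; Class-M Activity (rule 5)? no — 1 of 3 hold (need ≥2) → not satisfied.

No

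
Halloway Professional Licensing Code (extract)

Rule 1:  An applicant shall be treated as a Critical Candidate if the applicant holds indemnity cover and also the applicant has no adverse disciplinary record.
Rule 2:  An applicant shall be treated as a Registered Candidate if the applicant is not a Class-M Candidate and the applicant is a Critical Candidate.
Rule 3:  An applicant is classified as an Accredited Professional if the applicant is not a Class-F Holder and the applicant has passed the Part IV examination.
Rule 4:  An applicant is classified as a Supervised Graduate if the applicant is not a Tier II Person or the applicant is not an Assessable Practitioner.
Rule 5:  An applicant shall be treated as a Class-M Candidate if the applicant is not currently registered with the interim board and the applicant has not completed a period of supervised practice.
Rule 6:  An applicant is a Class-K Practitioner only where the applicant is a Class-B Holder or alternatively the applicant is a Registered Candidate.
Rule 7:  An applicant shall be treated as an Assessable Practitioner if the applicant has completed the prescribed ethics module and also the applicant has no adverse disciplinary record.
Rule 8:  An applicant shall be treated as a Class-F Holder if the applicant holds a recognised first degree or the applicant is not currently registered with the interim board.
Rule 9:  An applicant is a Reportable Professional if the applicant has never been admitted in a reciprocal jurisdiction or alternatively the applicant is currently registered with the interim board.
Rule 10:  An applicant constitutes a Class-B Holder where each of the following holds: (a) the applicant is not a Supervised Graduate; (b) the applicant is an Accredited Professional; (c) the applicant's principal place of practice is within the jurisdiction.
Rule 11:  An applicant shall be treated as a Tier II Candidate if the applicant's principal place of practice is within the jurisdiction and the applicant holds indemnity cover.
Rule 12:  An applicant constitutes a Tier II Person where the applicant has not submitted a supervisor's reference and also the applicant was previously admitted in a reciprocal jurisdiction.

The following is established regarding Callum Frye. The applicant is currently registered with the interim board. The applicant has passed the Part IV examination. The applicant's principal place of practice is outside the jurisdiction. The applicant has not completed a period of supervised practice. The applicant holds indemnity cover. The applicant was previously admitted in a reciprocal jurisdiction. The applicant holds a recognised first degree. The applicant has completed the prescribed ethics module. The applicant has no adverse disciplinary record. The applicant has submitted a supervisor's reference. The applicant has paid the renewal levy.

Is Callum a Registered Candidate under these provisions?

Under rule 5: the applicant is not currently registered with the interim board? no; and the applicant has not completed a period of supervised practice? yes. So the applicant is not a Class-M Candidate.
Under rule 1: the applicant holds indemnity cover? yes; and the applicant has no adverse disciplinary record? yes. So the applicant is a Critical Candidate.
Under rule 2: not a Class-M Candidate (rule 5)? yes; and Critical Candidate (rule 1)? yes. So the applicant is a Registered Candidate.

Yes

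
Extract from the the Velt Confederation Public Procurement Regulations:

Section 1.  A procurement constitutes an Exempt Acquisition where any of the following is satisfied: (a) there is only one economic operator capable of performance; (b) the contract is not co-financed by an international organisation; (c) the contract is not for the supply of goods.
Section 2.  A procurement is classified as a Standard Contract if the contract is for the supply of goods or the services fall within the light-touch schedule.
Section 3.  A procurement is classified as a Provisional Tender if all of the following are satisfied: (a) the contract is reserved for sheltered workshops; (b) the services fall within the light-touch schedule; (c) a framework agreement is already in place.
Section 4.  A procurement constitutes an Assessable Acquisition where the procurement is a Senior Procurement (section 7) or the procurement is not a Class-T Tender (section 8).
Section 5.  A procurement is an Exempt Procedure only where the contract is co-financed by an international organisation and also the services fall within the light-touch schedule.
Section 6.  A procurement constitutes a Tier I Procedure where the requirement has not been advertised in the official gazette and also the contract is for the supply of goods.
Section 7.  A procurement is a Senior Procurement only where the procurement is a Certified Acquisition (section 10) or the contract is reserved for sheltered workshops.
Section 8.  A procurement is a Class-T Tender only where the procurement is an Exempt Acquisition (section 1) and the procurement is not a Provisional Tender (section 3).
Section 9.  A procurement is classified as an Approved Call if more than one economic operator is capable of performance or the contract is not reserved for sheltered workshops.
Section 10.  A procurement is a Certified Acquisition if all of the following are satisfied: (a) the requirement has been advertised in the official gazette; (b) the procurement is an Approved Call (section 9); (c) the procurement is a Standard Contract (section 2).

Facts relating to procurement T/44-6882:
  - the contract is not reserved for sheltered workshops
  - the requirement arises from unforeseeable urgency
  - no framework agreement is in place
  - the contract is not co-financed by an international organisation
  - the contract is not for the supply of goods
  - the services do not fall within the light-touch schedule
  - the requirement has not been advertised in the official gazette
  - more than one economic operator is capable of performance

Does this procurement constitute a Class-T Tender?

Under section 1: there is only one economic operator capable of performance? no; or the contract is not co-financed by an international organisation? yes; or the contract is not for the supply of goods? yes. So the procurement is an Exempt Acquisition.
Under section 3: the contract is reserved for sheltered workshops? no; and the services fall within the light-touch schedule? no; and a framework agreement is already in place? no. So the procurement is not a Provisional Tender.
Under section 8: Exempt Acquisition (section 1)? yes; and not a Provisional Tender (section 3)? yes. So the procurement is a Class-T Tender.

Yes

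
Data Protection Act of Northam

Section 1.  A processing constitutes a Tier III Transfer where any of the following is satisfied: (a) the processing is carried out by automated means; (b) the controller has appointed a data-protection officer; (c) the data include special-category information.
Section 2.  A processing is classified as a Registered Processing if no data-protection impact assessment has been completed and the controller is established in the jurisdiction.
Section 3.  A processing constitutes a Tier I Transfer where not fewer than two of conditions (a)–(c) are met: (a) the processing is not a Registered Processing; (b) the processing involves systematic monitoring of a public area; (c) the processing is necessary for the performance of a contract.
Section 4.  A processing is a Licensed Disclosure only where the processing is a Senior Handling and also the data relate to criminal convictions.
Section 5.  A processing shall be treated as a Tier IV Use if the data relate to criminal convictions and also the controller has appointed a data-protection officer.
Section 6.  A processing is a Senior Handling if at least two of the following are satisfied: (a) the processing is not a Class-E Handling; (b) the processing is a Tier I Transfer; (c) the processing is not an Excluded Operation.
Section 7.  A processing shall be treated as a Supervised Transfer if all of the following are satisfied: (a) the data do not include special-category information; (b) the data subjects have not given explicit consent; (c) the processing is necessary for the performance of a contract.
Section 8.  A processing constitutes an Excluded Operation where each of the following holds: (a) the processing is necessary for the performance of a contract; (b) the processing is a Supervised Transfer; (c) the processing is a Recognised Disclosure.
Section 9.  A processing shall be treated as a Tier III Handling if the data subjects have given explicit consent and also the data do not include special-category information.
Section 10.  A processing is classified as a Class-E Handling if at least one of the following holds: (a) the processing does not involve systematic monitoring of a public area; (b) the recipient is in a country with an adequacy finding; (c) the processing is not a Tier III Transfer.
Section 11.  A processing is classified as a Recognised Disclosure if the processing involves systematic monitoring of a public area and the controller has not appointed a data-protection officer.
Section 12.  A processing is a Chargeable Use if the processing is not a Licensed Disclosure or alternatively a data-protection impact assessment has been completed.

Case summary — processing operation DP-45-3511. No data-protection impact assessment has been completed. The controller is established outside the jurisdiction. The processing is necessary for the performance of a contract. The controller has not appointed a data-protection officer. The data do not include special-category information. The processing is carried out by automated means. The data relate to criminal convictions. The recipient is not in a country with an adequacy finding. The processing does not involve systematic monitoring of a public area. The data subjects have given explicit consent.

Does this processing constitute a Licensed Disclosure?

section 1 — Tier III Transfer: [the processing is carried out by automated means? yes] OR [the controller has appointed a data-protection officer? no] OR [the data include special-category information? no] → satisfied.
section 10 — Class-E Handling: [the processing does not involve systematic monitoring of a public area? yes] OR [the recipient is in a country with an adequacy finding? no] OR [not a Tier III Transfer (section 1)? no] → satisfied.
section 2 — Registered Processing: [no data-protection impact assessment has been completed? yes] AND [the controller is established in the jurisdiction? no] → not satisfied.
section 3 — Tier I Transfer: not a Registered Processing (section 2)? yes; the processing involves systematic monitoring of a public area? no; the processing is necessary for the performance of a contract? yes — 2 of 3 hold (need ≥2) → satisfied.
section 7 — Supervised Transfer: [the data do not include special-category information? yes] AND [the data subjects have not given explicit consent? no] AND [the processing is necessary for the performance of a contract? yes] → not satisfied.
section 11 — Recognised Disclosure: [the processing involves systematic monitoring of a public area? no] AND [the controller has not appointed a data-protection officer? yes] → not satisfied.
section 8 — Excluded Operation: [the processing is necessary for the performance of a contract? yes] AND [Supervised Transfer (section 7)? no] AND [Recognised Disclosure (section 11)? no] → not satisfied.
section 6 — Senior Handling: not a Class-E Handling (section 10)? no; Tier I Transfer (section 3)? yes; not an Excluded Operation (section 8)? yes — 2 of 3 hold (need ≥2) → satisfied.
section 4 — Licensed Disclosure: [Senior Handling (section 6)? yes] AND [the data relate to criminal convictions? yes] → satisfied.

Yes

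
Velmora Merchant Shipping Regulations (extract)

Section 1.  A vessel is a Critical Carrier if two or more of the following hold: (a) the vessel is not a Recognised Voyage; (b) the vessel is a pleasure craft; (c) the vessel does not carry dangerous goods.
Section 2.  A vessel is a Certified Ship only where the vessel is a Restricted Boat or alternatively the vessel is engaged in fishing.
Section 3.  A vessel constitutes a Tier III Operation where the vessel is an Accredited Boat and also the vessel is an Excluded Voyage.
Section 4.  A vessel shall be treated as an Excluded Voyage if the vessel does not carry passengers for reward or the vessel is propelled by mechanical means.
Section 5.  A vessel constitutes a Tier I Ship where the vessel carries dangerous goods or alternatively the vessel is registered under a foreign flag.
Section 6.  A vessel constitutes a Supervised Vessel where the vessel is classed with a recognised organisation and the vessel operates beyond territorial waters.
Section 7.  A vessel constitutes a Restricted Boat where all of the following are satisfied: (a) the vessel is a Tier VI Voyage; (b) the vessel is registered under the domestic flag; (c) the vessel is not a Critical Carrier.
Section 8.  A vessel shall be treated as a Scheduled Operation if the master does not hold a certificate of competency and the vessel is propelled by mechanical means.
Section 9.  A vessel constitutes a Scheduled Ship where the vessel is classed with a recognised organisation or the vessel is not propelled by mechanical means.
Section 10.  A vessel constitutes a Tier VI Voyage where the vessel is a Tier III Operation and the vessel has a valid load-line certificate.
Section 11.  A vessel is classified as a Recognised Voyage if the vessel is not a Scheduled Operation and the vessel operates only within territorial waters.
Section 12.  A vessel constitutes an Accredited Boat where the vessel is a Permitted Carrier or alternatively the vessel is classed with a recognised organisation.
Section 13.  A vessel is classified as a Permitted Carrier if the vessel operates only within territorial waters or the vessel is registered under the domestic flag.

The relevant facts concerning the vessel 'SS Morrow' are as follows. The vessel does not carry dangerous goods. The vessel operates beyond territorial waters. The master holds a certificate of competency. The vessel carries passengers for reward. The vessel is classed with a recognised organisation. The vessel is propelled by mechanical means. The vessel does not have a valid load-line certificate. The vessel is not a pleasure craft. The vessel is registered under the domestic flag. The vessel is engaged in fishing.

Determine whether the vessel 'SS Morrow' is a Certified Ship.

Yes

Under section 13: the vessel operates only within territorial waters? no; or the vessel is registered under the domestic flag? yes. So the vessel is a Permitted Carrier.
Under section 12: Permitted Carrier (section 13)? yes; or the vessel is classed with a recognised organisation? yes. So the vessel is an Accredited Boat.
Under section 4: the vessel does not carry passengers for reward? no; or the vessel is propelled by mechanical means? yes. So the vessel is an Excluded Voyage.
Under section 3: Accredited Boat (section 12)? yes; and Excluded Voyage (section 4)? yes. So the vessel is a Tier III Operation.
Under section 10: Tier III Operation (section 3)? yes; and the vessel has a valid load-line certificate? no. So the vessel is not a Tier VI Voyage.
Under section 8: the master does not hold a certificate of competency? no; and the vessel is propelled by mechanical means? yes. So the vessel is not a Scheduled Operation.
Under section 11: not a Scheduled Operation (section 8)? yes; and the vessel operates only within territorial waters? no. So the vessel is not a Recognised Voyage.
Under section 1: not a Recognised Voyage (section 11)? yes; the vessel is a pleasure craft? no; the vessel does not carry dangerous goods? yes — 2 of 3 hold (need ≥2) → satisfied.
Under section 7: Tier VI Voyage (section 10)? no; and the vessel is registered under the domestic flag? yes; and not a Critical Carrier (section 1)? no. So the vessel is not a Restricted Boat.
Under section 2: Restricted Boat (section 7)? no; or the vessel is engaged in fishing? yes. So the vessel is a Certified Ship.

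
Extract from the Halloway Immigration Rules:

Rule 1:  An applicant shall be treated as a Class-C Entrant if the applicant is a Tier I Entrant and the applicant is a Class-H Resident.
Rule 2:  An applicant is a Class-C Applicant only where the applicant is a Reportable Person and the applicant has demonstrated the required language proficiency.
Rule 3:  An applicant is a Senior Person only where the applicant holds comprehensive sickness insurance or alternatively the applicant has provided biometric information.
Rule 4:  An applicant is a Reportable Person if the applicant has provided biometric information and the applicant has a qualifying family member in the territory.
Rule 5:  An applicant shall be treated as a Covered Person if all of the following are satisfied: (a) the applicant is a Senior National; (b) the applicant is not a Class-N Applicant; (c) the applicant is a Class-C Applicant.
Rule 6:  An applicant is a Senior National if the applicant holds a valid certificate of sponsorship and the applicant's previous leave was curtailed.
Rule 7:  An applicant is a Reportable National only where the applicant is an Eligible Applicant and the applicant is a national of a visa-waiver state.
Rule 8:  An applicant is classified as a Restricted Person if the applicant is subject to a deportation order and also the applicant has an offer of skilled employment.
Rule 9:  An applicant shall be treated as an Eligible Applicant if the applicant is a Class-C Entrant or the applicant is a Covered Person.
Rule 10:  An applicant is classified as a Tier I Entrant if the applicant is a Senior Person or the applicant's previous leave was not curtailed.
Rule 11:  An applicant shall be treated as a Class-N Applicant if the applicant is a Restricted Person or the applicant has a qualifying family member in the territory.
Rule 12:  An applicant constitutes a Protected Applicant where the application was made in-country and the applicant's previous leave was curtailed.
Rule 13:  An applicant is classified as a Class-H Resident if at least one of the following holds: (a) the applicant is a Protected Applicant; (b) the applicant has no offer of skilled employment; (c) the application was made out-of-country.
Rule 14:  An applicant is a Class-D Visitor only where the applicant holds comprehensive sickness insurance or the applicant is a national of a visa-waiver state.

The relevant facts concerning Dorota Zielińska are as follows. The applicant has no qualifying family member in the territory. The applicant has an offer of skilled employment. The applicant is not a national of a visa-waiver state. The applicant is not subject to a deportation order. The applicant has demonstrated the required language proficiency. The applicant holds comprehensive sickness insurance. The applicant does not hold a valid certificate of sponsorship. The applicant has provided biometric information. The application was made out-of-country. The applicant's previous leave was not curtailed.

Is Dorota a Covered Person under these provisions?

No

Under rule 6: the applicant holds a valid certificate of sponsorship? no; and the applicant's previous leave was curtailed? no. So the applicant is not a Senior National.
Under rule 8: the applicant is subject to a deportation order? no; and the applicant has an offer of skilled employment? yes. So the applicant is not a Restricted Person.
Under rule 11: Restricted Person (rule 8)? no; or the applicant has a qualifying family member in the territory? no. So the applicant is not a Class-N Applicant.
Under rule 4: the applicant has provided biometric information? yes; and the applicant has a qualifying family member in the territory? no. So the applicant is not a Reportable Person.
Under rule 2: Reportable Person (rule 4)? no; and the applicant has demonstrated the required language proficiency? yes. So the applicant is not a Class-C Applicant.
Under rule 5: Senior National (rule 6)? no; and not a Class-N Applicant (rule 11)? yes; and Class-C Applicant (rule 2)? no. So the applicant is not a Covered Person.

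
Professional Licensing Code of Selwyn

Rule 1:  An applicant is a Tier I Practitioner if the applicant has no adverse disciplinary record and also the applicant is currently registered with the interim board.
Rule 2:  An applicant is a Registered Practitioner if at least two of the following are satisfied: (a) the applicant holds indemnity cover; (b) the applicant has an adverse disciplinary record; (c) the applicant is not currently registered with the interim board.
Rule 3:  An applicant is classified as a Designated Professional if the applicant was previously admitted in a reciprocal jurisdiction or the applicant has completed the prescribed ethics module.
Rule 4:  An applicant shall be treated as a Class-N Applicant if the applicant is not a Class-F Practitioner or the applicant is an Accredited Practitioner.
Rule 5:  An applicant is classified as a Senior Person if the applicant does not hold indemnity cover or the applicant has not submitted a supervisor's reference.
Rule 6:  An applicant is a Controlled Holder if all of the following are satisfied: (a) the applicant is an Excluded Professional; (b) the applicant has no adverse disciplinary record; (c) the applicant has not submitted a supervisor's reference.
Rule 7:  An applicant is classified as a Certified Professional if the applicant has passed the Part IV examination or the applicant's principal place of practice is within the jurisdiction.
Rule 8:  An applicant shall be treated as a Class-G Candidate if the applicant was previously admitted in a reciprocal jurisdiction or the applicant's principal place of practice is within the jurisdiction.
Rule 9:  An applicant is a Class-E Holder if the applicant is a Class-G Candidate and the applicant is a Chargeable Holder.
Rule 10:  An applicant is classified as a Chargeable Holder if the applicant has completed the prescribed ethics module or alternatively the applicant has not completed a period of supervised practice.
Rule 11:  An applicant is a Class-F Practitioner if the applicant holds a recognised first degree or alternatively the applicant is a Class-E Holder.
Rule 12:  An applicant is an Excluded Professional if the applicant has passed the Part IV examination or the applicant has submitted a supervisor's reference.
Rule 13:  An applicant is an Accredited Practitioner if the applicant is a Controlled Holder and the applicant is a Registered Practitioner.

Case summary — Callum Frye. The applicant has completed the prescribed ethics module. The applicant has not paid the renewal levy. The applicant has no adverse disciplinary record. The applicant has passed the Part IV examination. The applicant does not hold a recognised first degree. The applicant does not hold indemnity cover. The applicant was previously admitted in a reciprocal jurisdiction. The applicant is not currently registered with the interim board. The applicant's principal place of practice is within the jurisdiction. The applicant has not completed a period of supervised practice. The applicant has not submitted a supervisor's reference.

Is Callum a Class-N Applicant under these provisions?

No

Under rule 8: the applicant was previously admitted in a reciprocal jurisdiction? yes; or the applicant's principal place of practice is within the jurisdiction? yes. So the applicant is a Class-G Candidate.
Under rule 10: the applicant has completed the prescribed ethics module? yes; or the applicant has not completed a period of supervised practice? yes. So the applicant is a Chargeable Holder.
Under rule 9: Class-G Candidate (rule 8)? yes; and Chargeable Holder (rule 10)? yes. So the applicant is a Class-E Holder.
Under rule 11: the applicant holds a recognised first degree? no; or Class-E Holder (rule 9)? yes. So the applicant is a Class-F Practitioner.
Under rule 12: the applicant has passed the Part IV examination? yes; or the applicant has submitted a supervisor's reference? no. So the applicant is an Excluded Professional.
Under rule 6: Excluded Professional (rule 12)? yes; and the applicant has no adverse disciplinary record? yes; and the applicant has not submitted a supervisor's reference? yes. So the applicant is a Controlled Holder.
Under rule 2: the applicant holds indemnity cover? no; the applicant has an adverse disciplinary record? no; the applicant is not currently registered with the interim board? yes — 1 of 3 hold (need ≥2) → not satisfied.
Under rule 13: Controlled Holder (rule 6)? yes; and Registered Practitioner (rule 2)? no. So the applicant is not an Accredited Practitioner.
Under rule 4: not a Class-F Practitioner (rule 11)? no; or Accredited Practitioner (rule 13)? no. So the applicant is not a Class-N Applicant.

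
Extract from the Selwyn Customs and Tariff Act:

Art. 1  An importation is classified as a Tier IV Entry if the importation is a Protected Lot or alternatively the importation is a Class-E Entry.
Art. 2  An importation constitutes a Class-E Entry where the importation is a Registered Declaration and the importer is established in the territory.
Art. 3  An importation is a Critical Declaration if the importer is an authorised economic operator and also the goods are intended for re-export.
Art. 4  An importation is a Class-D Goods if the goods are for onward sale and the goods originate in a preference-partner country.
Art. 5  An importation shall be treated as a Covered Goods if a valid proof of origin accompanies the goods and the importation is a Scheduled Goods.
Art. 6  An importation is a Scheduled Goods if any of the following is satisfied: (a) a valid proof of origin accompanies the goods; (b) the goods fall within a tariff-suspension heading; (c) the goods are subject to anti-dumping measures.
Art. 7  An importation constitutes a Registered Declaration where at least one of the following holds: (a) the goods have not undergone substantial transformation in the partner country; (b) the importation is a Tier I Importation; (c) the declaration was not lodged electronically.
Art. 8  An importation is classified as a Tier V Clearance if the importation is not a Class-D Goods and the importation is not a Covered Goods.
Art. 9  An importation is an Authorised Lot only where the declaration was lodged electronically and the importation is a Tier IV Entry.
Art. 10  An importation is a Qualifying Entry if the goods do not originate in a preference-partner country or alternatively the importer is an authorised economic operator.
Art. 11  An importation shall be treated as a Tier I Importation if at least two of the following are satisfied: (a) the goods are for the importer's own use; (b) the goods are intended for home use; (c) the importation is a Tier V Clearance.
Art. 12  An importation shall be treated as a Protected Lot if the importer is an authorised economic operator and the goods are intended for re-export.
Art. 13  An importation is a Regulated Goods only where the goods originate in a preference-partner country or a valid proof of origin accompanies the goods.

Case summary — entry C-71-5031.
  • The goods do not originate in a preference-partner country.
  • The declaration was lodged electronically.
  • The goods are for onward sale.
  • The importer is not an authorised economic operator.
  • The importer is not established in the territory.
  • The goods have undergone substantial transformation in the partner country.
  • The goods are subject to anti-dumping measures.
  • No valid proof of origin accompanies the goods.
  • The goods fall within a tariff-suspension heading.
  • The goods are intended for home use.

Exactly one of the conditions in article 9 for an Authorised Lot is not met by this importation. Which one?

Tier IV Entry

article 12 — Protected Lot: [the importer is an authorised economic operator? no] AND [the goods are intended for re-export? no] → not satisfied.
article 4 — Class-D Goods: [the goods are for onward sale? yes] AND [the goods originate in a preference-partner country? no] → not satisfied.
article 6 — Scheduled Goods: [a valid proof of origin accompanies the goods? no] OR [the goods fall within a tariff-suspension heading? yes] OR [the goods are subject to anti-dumping measures? yes] → satisfied.
article 5 — Covered Goods: [a valid proof of origin accompanies the goods? no] AND [Scheduled Goods (article 6)? yes] → not satisfied.
article 8 — Tier V Clearance: [not a Class-D Goods (article 4)? yes] AND [not a Covered Goods (article 5)? yes] → satisfied.
article 11 — Tier I Importation: the goods are for the importer's own use? no; the goods are intended for home use? yes; Tier V Clearance (article 8)? yes — 2 of 3 hold (need ≥2) → satisfied.
article 7 — Registered Declaration: [the goods have not undergone substantial transformation in the partner country? no] OR [Tier I Importation (article 11)? yes] OR [the declaration was not lodged electronically? no] → satisfied.
article 2 — Class-E Entry: [Registered Declaration (article 7)? yes] AND [the importer is established in the territory? no] → not satisfied.
article 1 — Tier IV Entry: [Protected Lot (article 12)? no] OR [Class-E Entry (article 2)? no] → not satisfied.
article 9 — Authorised Lot: [the declaration was lodged electronically? yes] AND [Tier IV Entry (article 1)? no] → not satisfied.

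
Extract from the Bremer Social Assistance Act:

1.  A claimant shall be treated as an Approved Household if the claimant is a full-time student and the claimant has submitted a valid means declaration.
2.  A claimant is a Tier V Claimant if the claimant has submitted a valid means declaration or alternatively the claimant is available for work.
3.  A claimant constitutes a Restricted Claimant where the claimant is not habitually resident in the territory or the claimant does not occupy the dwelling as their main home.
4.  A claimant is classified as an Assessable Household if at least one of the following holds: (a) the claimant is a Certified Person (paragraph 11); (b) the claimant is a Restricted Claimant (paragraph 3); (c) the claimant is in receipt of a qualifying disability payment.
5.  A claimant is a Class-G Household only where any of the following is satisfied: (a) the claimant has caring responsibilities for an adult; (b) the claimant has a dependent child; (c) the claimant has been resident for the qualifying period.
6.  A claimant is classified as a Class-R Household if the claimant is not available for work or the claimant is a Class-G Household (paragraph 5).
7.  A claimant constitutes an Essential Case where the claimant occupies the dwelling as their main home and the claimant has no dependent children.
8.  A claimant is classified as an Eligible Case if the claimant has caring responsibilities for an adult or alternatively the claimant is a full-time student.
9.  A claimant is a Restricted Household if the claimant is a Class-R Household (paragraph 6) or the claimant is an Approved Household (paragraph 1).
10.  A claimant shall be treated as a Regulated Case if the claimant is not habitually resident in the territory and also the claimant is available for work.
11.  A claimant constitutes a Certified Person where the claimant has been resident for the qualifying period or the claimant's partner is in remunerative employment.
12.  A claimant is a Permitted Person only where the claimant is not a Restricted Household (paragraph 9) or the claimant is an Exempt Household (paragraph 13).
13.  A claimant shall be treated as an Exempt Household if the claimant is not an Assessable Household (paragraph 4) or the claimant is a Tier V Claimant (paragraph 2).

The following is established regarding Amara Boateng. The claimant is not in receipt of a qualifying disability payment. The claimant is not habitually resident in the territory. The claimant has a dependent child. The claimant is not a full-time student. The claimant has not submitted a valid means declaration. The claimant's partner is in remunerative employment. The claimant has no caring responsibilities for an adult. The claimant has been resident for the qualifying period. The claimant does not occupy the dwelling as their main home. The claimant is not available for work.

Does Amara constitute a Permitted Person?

paragraph 5 — Class-G Household: [the claimant has caring responsibilities for an adult? no] OR [the claimant has a dependent child? yes] OR [the claimant has been resident for the qualifying period? yes] → satisfied.
paragraph 6 — Class-R Household: [the claimant is not available for work? yes] OR [Class-G Household (paragraph 5)? yes] → satisfied.
paragraph 1 — Approved Household: [the claimant is a full-time student? no] AND [the claimant has submitted a valid means declaration? no] → not satisfied.
paragraph 9 — Restricted Household: [Class-R Household (paragraph 6)? yes] OR [Approved Household (paragraph 1)? no] → satisfied.
paragraph 11 — Certified Person: [the claimant has been resident for the qualifying period? yes] OR [the claimant's partner is in remunerative employment? yes] → satisfied.
paragraph 3 — Restricted Claimant: [the claimant is not habitually resident in the territory? yes] OR [the claimant does not occupy the dwelling as their main home? yes] → satisfied.
paragraph 4 — Assessable Household: [Certified Person (paragraph 11)? yes] OR [Restricted Claimant (paragraph 3)? yes] OR [the claimant is in receipt of a qualifying disability payment? no] → satisfied.
paragraph 2 — Tier V Claimant: [the claimant has submitted a valid means declaration? no] OR [the claimant is available for work? no] → not satisfied.
paragraph 13 — Exempt Household: [not an Assessable Household (paragraph 4)? no] OR [Tier V Claimant (paragraph 2)? no] → not satisfied.
paragraph 12 — Permitted Person: [not a Restricted Household (paragraph 9)? no] OR [Exempt Household (paragraph 13)? no] → not satisfied.

No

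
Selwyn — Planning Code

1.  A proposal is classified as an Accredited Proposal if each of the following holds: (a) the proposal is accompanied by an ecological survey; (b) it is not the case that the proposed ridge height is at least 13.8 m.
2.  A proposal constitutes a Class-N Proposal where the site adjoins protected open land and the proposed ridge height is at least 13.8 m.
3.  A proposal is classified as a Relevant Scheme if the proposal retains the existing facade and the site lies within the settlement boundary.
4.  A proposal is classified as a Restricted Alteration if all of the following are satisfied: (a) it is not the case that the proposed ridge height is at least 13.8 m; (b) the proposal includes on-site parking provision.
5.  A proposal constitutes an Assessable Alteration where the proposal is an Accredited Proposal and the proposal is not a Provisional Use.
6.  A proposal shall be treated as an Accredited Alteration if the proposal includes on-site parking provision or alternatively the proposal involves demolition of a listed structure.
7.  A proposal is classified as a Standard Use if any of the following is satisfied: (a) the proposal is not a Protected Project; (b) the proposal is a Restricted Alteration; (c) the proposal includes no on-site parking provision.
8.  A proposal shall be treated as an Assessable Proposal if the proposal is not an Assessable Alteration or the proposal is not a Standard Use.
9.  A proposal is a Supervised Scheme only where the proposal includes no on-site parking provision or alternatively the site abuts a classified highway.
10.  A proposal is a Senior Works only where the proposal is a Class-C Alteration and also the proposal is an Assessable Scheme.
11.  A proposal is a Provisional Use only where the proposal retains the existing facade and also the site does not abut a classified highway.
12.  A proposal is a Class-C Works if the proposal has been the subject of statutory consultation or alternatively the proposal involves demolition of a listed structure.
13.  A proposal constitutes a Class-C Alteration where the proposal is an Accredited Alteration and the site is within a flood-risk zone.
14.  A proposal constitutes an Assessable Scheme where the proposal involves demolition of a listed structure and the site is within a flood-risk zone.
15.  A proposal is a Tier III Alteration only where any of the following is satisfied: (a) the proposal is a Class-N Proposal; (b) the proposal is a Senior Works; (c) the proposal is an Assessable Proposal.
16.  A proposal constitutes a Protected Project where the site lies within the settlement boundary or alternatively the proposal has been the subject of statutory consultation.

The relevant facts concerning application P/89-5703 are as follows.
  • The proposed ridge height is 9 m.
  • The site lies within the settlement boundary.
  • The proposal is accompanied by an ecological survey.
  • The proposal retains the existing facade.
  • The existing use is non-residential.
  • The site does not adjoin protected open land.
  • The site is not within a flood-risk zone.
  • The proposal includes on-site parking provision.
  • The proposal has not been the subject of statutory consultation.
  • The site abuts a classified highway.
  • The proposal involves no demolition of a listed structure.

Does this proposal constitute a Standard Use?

Yes

paragraph 16 — Protected Project: [the site lies within the settlement boundary? yes] OR [the proposal has been the subject of statutory consultation? no] → satisfied.
paragraph 4 — Restricted Alteration: [proposed ridge height: 9 m ≥ 13.8 m? no, so negated condition yes] AND [the proposal includes on-site parking provision? yes] → satisfied.
paragraph 7 — Standard Use: [not a Protected Project (paragraph 16)? no] OR [Restricted Alteration (paragraph 4)? yes] OR [the proposal includes no on-site parking provision? no] → satisfied.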